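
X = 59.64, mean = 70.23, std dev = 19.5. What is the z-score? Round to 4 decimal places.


z = (X - mu) / sigma
X - mu = 59.64 - 70.23 = -10.59
z = -10.59 / 19.5 = -353/650 ≈ -0.543077

-0.5431


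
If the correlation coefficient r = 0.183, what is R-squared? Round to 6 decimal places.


R^2 = r^2 = (0.183)^2 = 0.033489

0.033489


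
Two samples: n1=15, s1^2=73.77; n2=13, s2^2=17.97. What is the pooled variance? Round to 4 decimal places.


sp^2 = ((n1-1)*s1^2 + (n2-1)*s2^2)/(n1+n2-2)
(n1-1)*s1^2 = 14 * 73.77 = 1032.78
(n2-1)*s2^2 = 12 * 17.97 = 215.64
numerator = 1032.78 + 215.64 = 1248.42
n1+n2-2 = 26
sp^2 = 1248.42 / 26 = 62421/1300 ≈ 48.016154

48.0162


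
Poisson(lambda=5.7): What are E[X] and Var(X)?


E[X] = Var(X) = lambda = 5.7

5.7, 5.7


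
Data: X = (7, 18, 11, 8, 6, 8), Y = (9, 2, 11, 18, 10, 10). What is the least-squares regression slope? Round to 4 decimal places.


b = sum((xi-xbar)(yi-ybar)) / sum((xi-xbar)^2)
n = 6, xbar = 58/6 = 29/3 ≈ 9.666667, ybar = 60/6 = 10
Sxy = sum((xi-xbar)(yi-ybar)) = -76
Sxx = sum((xi-xbar)^2) = 292/3 ≈ 97.333333
b = Sxy / Sxx = -57/73 ≈ -0.780822

-0.7808


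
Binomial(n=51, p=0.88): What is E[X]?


E[X] = n*p = 51 * 0.88 = 44.88

44.88


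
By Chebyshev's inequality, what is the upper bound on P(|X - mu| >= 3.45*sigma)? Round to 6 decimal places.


P <= 1/k^2
k^2 = 3.45^2 = 11.9025
1/k^2 = 1 / 11.9025 = 400/4761 ≈ 0.08401596

0.084016


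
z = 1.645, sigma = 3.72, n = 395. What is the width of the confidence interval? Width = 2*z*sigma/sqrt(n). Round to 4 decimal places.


width = 2*z*sigma/sqrt(n)
2*z*sigma = 2 * 1.645 * 3.72 = 12.2388
sqrt(395) ≈ 19.874607
width = 12.2388 / 19.874607 ≈ 0.615801

0.6158


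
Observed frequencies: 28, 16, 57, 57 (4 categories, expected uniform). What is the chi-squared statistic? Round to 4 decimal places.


chi2 = sum((O-E)^2/E), E = total/4
total = 158, E = 158/4 = 39.5
(28 - 39.5)^2 / 39.5 = 132.25 / 39.5 = 529/158 ≈ 3.348101
(16 - 39.5)^2 / 39.5 = 552.25 / 39.5 = 2209/158 ≈ 13.981013
(57 - 39.5)^2 / 39.5 = 306.25 / 39.5 = 1225/158 ≈ 7.753165
(57 - 39.5)^2 / 39.5 = 306.25 / 39.5 = 1225/158 ≈ 7.753165
chi2 = 2594/79 ≈ 32.835443

32.8354


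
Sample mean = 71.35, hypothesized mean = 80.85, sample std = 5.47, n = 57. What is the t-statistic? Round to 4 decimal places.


t = (xbar - mu0) / (s/sqrt(n))
xbar - mu0 = 71.35 - 80.85 = -9.5
sqrt(57) ≈ 7.54983444
s/sqrt(n) = 5.47 / 7.54983444 ≈ 0.72451920
t = -9.5 / 0.72451920 ≈ -13.112144

-13.1121


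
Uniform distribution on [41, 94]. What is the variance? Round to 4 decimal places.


Var = (b-a)^2 / 12
(b-a)^2 = (94 - 41)^2 = 2809
Var = 2809/12 ≈ 234.083333

234.0833


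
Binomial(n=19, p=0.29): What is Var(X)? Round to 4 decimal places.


Var = n*p*(1-p) = 19 * 0.29 * 0.71 = 3.9121

3.9121


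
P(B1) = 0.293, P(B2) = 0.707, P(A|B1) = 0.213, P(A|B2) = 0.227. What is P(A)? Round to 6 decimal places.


P(A) = P(A|B1)*P(B1) + P(A|B2)*P(B2)
P(A|B1)*P(B1) = 0.213 * 0.293 = 0.062409
P(A|B2)*P(B2) = 0.227 * 0.707 = 0.160489
P(A) = 0.062409 + 0.160489 = 0.222898

0.222898


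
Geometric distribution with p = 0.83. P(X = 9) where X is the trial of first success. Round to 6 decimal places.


P = (1-p)^(k-1) * p
(1-p)^(k-1) = 0.17^8 ≈ 0.0000006975757
P = 0.0000006975757 * 0.83 ≈ 0.0000005789879

0.000001


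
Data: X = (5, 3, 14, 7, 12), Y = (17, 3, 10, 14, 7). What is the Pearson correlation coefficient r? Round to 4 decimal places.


r = sum((xi-xbar)(yi-ybar)) / sqrt(sum((xi-xbar)^2) * sum((yi-ybar)^2))
n = 5, xbar = 41/5 = 8.2, ybar = 51/5 = 10.2
Sxy = sum((xi-xbar)(yi-ybar)) = -2.2
Sxx = sum((xi-xbar)^2) = 86.8
Syy = sum((yi-ybar)^2) = 122.8
sqrt(Sxx*Syy) ≈ 103.242627
r = Sxy / sqrt(Sxx*Syy) = -2.2 / 103.242627 ≈ -0.021309

-0.0213


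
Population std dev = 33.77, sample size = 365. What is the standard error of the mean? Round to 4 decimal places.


SE = sigma / sqrt(n)
sqrt(365) ≈ 19.104973
SE = 33.77 / 19.104973 ≈ 1.767603

1.7676


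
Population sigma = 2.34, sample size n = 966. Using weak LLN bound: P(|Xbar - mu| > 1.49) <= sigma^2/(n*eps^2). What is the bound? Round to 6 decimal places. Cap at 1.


bound = min(1, sigma^2/(n*eps^2))
sigma^2 = 2.34^2 = 5.4756
n*eps^2 = 966 * 1.49^2 = 966 * 2.2201 = 2144.6166
sigma^2/(n*eps^2) = 5.4756 / 2144.6166 ≈ 0.00255318

0.002553


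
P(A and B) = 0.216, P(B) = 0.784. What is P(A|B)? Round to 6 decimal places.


P(A|B) = P(A and B) / P(B) = 0.216 / 0.784 = 27/98 ≈ 0.27551020

0.275510


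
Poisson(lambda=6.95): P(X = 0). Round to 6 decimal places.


P = e^(-lam) * lam^k / k!
e^(-6.95) ≈ 0.0009586352
lam^k = 6.95^0 = 1
k! = 0! = 1
P = 0.0009586352 * 1 / 1 ≈ 0.000959

0.000959


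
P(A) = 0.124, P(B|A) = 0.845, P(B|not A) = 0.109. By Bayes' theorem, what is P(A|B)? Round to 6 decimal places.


P(A|B) = P(B|A)*P(A) / P(B), P(B) = P(B|A)*P(A) + P(B|not A)*P(not A)
P(B|A)*P(A) = 0.845 * 0.124 = 0.10478
P(B|not A)*P(not A) = 0.109 * 0.876 = 0.095484
P(B) = 0.10478 + 0.095484 = 0.200264
P(A|B) = 0.10478 / 0.200264 ≈ 0.52320936

0.523209


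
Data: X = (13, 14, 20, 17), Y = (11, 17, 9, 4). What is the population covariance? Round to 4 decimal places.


Cov = (1/n)*sum((xi-xbar)(yi-ybar))
n = 4, xbar = 64/4 = 16, ybar = 41/4 = 10.25
sum((xi-xbar)(yi-ybar)) = -27
Cov = -27 / 4 = -6.75

-6.7500


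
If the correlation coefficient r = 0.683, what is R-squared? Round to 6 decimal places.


R^2 = r^2 = (0.683)^2 = 0.466489

0.466489


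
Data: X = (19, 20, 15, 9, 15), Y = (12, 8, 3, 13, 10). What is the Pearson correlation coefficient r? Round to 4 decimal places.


r = sum((xi-xbar)(yi-ybar)) / sqrt(sum((xi-xbar)^2) * sum((yi-ybar)^2))
n = 5, xbar = 78/5 = 15.6, ybar = 46/5 = 9.2
Sxy = sum((xi-xbar)(yi-ybar)) = -17.6
Sxx = sum((xi-xbar)^2) = 75.2
Syy = sum((yi-ybar)^2) = 62.8
sqrt(Sxx*Syy) ≈ 68.720885
r = Sxy / sqrt(Sxx*Syy) = -17.6 / 68.720885 ≈ -0.256108

-0.2561


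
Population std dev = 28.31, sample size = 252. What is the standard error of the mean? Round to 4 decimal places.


SE = sigma / sqrt(n)
sqrt(252) ≈ 15.874508
SE = 28.31 / 15.874508 ≈ 1.783362

1.7834


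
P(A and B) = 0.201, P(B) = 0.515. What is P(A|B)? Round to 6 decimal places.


P(A|B) = P(A and B) / P(B) = 0.201 / 0.515 = 201/515 ≈ 0.39029126

0.390291


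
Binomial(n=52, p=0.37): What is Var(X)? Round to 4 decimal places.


Var = n*p*(1-p) = 52 * 0.37 * 0.63 = 12.1212

12.1212


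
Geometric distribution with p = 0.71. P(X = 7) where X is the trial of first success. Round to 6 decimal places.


P = (1-p)^(k-1) * p
(1-p)^(k-1) = 0.29^6 ≈ 0.0005948233
P = 0.0005948233 * 0.71 ≈ 0.0004223246

0.000422


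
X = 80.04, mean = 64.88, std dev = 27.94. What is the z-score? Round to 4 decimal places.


z = (X - mu) / sigma
X - mu = 80.04 - 64.88 = 15.16
z = 15.16 / 27.94 = 758/1397 ≈ 0.542591

0.5426


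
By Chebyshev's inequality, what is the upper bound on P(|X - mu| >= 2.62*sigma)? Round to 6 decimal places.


P <= 1/k^2
k^2 = 2.62^2 = 6.8644
1/k^2 = 1 / 6.8644 ≈ 0.14567916

0.145679


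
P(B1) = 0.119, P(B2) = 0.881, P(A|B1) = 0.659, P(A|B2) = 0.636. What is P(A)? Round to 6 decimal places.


P(A) = P(A|B1)*P(B1) + P(A|B2)*P(B2)
P(A|B1)*P(B1) = 0.659 * 0.119 = 0.078421
P(A|B2)*P(B2) = 0.636 * 0.881 = 0.560316
P(A) = 0.078421 + 0.560316 = 0.638737

0.638737


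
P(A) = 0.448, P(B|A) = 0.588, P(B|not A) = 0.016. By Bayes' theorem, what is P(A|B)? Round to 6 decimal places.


P(A|B) = P(B|A)*P(A) / P(B), P(B) = P(B|A)*P(A) + P(B|not A)*P(not A)
P(B|A)*P(A) = 0.588 * 0.448 = 0.263424
P(B|not A)*P(not A) = 0.016 * 0.552 = 0.008832
P(B) = 0.263424 + 0.008832 = 0.272256
P(A|B) = 0.263424 / 0.272256 = 686/709 ≈ 0.96755994

0.967560


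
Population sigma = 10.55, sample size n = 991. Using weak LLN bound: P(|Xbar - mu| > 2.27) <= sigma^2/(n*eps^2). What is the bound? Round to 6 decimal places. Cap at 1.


bound = min(1, sigma^2/(n*eps^2))
sigma^2 = 10.55^2 = 111.3025
n*eps^2 = 991 * 2.27^2 = 991 * 5.1529 = 5106.5239
sigma^2/(n*eps^2) = 111.3025 / 5106.5239 ≈ 0.02179614

0.021796


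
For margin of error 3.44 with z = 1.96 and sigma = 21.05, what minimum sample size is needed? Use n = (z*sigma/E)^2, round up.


z*sigma/E = 1.96 * 21.05 / 3.44 = 20629/1720 ≈ 11.993605
(z*sigma/E)^2 ≈ 143.846553
round up: n = 144

144


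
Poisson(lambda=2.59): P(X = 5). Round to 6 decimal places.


P = e^(-lam) * lam^k / k!
e^(-2.59) ≈ 0.07502004
lam^k = 2.59^5 ≈ 116.546389
k! = 5! = 120
P = 0.07502004 * 116.546389 / 120 ≈ 0.072861

0.072861


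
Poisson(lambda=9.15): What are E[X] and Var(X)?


E[X] = Var(X) = lambda = 9.15

9.15, 9.15


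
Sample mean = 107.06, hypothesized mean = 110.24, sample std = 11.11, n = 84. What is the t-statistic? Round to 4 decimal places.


t = (xbar - mu0) / (s/sqrt(n))
xbar - mu0 = 107.06 - 110.24 = -3.18
sqrt(84) ≈ 9.16515139
s/sqrt(n) = 11.11 / 9.16515139 ≈ 1.21220038
t = -3.18 / 1.21220038 ≈ -2.623329

-2.6233


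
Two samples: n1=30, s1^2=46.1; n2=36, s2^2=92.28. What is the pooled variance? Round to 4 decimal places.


sp^2 = ((n1-1)*s1^2 + (n2-1)*s2^2)/(n1+n2-2)
(n1-1)*s1^2 = 29 * 46.1 = 1336.9
(n2-1)*s2^2 = 35 * 92.28 = 3229.8
numerator = 1336.9 + 3229.8 = 4566.7
n1+n2-2 = 64
sp^2 = 4566.7 / 64 = 45667/640 ≈ 71.354688

71.3547


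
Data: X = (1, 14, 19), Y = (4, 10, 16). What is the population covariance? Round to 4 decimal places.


Cov = (1/n)*sum((xi-xbar)(yi-ybar))
n = 3, xbar = 34/3 ≈ 11.333333, ybar = 30/3 = 10
sum((xi-xbar)(yi-ybar)) = 108
Cov = 108 / 3 = 36

36.0000


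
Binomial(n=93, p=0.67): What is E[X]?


E[X] = n*p = 93 * 0.67 = 62.31

62.31


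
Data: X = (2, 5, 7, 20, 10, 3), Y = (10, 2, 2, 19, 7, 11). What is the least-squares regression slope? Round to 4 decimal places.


b = sum((xi-xbar)(yi-ybar)) / sum((xi-xbar)^2)
n = 6, xbar = 47/6 ≈ 7.833333, ybar = 51/6 = 8.5
Sxy = sum((xi-xbar)(yi-ybar)) = 127.5
Sxx = sum((xi-xbar)^2) = 1313/6 ≈ 218.833333
b = Sxy / Sxx = 765/1313 ≈ 0.582635

0.5826


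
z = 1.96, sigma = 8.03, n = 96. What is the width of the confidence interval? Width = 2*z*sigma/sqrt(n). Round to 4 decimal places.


width = 2*z*sigma/sqrt(n)
2*z*sigma = 2 * 1.96 * 8.03 = 31.4776
sqrt(96) ≈ 9.797959
width = 31.4776 / 9.797959 ≈ 3.212669

3.2127


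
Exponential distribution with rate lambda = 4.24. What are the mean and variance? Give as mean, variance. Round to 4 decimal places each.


mean = 1/lam, var = 1/lam^2
mean = 1 / 4.24 = 25/106 ≈ 0.235849
lam^2 = 4.24^2 = 17.9776
var = 1 / 17.9776 ≈ 0.055625

0.2358, 0.0556


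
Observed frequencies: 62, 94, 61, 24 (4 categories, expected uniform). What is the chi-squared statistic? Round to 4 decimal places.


chi2 = sum((O-E)^2/E), E = total/4
total = 241, E = 241/4 = 60.25
(62 - 60.25)^2 / 60.25 = 3.0625 / 60.25 = 49/964 ≈ 0.050830
(94 - 60.25)^2 / 60.25 = 1139.0625 / 60.25 = 18225/964 ≈ 18.905602
(61 - 60.25)^2 / 60.25 = 0.5625 / 60.25 = 9/964 ≈ 0.009336
(24 - 60.25)^2 / 60.25 = 1314.0625 / 60.25 = 21025/964 ≈ 21.810166
chi2 = 9827/241 ≈ 40.775934

40.7759


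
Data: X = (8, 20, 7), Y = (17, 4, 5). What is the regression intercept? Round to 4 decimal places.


a = ybar - b*xbar, where b = sum((xi-xbar)(yi-ybar)) / sum((xi-xbar)^2)
n = 3, xbar = 35/3 ≈ 11.666667, ybar = 26/3 ≈ 8.666667
Sxy = sum((xi-xbar)(yi-ybar)) = -157/3 ≈ -52.333333
Sxx = sum((xi-xbar)^2) = 314/3 ≈ 104.666667
b = Sxy / Sxx = -0.5
a = 8.666667 - (-0.5) * 11.666667 = 14.5

14.5000


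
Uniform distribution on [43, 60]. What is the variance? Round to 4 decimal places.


Var = (b-a)^2 / 12
(b-a)^2 = (60 - 43)^2 = 289
Var = 289/12 ≈ 24.083333

24.0833


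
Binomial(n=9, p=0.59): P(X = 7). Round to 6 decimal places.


P = C(n,k) * p^k * (1-p)^(n-k)
C(9,7) = 36
p^k = 0.59^7 ≈ 0.02488651
(1-p)^(n-k) = 0.41^2 = 0.1681
P = 36 * 0.02488651 * 0.1681 ≈ 0.150603

0.150603


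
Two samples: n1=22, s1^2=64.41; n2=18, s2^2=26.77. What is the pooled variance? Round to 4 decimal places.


sp^2 = ((n1-1)*s1^2 + (n2-1)*s2^2)/(n1+n2-2)
(n1-1)*s1^2 = 21 * 64.41 = 1352.61
(n2-1)*s2^2 = 17 * 26.77 = 455.09
numerator = 1352.61 + 455.09 = 1807.7
n1+n2-2 = 38
sp^2 = 1807.7 / 38 = 18077/380 ≈ 47.571053

47.5711


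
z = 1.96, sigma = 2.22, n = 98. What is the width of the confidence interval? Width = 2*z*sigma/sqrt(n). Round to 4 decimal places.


width = 2*z*sigma/sqrt(n)
2*z*sigma = 2 * 1.96 * 2.22 = 8.7024
sqrt(98) ≈ 9.899495
width = 8.7024 / 9.899495 ≈ 0.879075

0.8791


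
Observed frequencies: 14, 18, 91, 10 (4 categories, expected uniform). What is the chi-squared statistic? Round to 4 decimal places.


chi2 = sum((O-E)^2/E), E = total/4
total = 133, E = 133/4 = 33.25
(14 - 33.25)^2 / 33.25 = 370.5625 / 33.25 = 847/76 ≈ 11.144737
(18 - 33.25)^2 / 33.25 = 232.5625 / 33.25 = 3721/532 ≈ 6.994361
(91 - 33.25)^2 / 33.25 = 3335.0625 / 33.25 = 7623/76 ≈ 100.302632
(10 - 33.25)^2 / 33.25 = 540.5625 / 33.25 = 8649/532 ≈ 16.257519
chi2 = 17915/133 ≈ 134.699248

134.6992


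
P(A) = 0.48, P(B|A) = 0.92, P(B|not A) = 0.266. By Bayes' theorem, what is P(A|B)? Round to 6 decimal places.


P(A|B) = P(B|A)*P(A) / P(B), P(B) = P(B|A)*P(A) + P(B|not A)*P(not A)
P(B|A)*P(A) = 0.92 * 0.48 = 0.4416
P(B|not A)*P(not A) = 0.266 * 0.52 = 0.13832
P(B) = 0.4416 + 0.13832 = 0.57992
P(A|B) = 0.4416 / 0.57992 = 5520/7249 ≈ 0.76148434

0.761484


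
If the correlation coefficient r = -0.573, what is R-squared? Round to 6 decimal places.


R^2 = r^2 = (-0.573)^2 = 0.328329

0.328329


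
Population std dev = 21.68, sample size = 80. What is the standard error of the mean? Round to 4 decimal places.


SE = sigma / sqrt(n)
sqrt(80) ≈ 8.944272
SE = 21.68 / 8.944272 ≈ 2.423898

2.4239


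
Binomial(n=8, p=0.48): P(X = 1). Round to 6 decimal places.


P = C(n,k) * p^k * (1-p)^(n-k)
C(8,1) = 8
p^k = 0.48^1 = 0.48
(1-p)^(n-k) = 0.52^7 ≈ 0.01028072
P = 8 * 0.48 * 0.01028072 ≈ 0.039478

0.039478


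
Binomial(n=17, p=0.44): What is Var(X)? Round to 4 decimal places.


Var = n*p*(1-p) = 17 * 0.44 * 0.56 = 4.1888

4.1888


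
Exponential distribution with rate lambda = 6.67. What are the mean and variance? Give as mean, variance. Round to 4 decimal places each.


mean = 1/lam, var = 1/lam^2
mean = 1 / 6.67 = 100/667 ≈ 0.149925
lam^2 = 6.67^2 = 44.4889
var = 1 / 44.4889 ≈ 0.022478

0.1499, 0.0225


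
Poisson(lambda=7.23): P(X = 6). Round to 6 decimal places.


P = e^(-lam) * lam^k / k!
e^(-7.23) ≈ 0.0007245209
lam^k = 7.23^6 ≈ 142833.403132
k! = 6! = 720
P = 0.0007245209 * 142833.403132 / 720 ≈ 0.143730

0.143730


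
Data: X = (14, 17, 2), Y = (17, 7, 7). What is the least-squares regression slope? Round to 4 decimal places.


b = sum((xi-xbar)(yi-ybar)) / sum((xi-xbar)^2)
n = 3, xbar = 33/3 = 11, ybar = 31/3 ≈ 10.333333
Sxy = sum((xi-xbar)(yi-ybar)) = 30
Sxx = sum((xi-xbar)^2) = 126
b = Sxy / Sxx = 5/21 ≈ 0.238095

0.2381


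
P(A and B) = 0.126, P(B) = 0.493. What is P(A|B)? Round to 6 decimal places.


P(A|B) = P(A and B) / P(B) = 0.126 / 0.493 = 126/493 ≈ 0.25557809

0.255578


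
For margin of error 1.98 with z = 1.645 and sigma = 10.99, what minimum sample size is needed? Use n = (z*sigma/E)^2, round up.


z*sigma/E = 1.645 * 10.99 / 1.98 ≈ 9.130581
(z*sigma/E)^2 ≈ 83.367506
round up: n = 84

84


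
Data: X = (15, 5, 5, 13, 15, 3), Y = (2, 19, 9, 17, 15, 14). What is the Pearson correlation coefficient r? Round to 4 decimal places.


r = sum((xi-xbar)(yi-ybar)) / sqrt(sum((xi-xbar)^2) * sum((yi-ybar)^2))
n = 6, xbar = 56/6 = 28/3 ≈ 9.333333, ybar = 76/6 = 38/3 ≈ 12.666667
Sxy = sum((xi-xbar)(yi-ybar)) = -154/3 ≈ -51.333333
Sxx = sum((xi-xbar)^2) = 466/3 ≈ 155.333333
Syy = sum((yi-ybar)^2) = 580/3 ≈ 193.333333
sqrt(Sxx*Syy) ≈ 173.294868
r = Sxy / sqrt(Sxx*Syy) = -51.333333 / 173.294868 ≈ -0.296220

-0.2962


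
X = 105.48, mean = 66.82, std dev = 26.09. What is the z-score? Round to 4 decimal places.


z = (X - mu) / sigma
X - mu = 105.48 - 66.82 = 38.66
z = 38.66 / 26.09 = 3866/2609 ≈ 1.481794

1.4818


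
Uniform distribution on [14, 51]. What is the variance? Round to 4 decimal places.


Var = (b-a)^2 / 12
(b-a)^2 = (51 - 14)^2 = 1369
Var = 1369/12 ≈ 114.083333

114.0833


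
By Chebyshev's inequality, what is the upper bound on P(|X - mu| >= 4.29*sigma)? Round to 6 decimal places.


P <= 1/k^2
k^2 = 4.29^2 = 18.4041
1/k^2 = 1 / 18.4041 ≈ 0.05433572

0.054336


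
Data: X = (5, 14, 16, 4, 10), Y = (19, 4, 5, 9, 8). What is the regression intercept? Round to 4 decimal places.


a = ybar - b*xbar, where b = sum((xi-xbar)(yi-ybar)) / sum((xi-xbar)^2)
n = 5, xbar = 49/5 = 9.8, ybar = 45/5 = 9
Sxy = sum((xi-xbar)(yi-ybar)) = -94
Sxx = sum((xi-xbar)^2) = 112.8
b = Sxy / Sxx = -5/6 ≈ -0.833333
a = 9 - (-0.833333) * 9.8 = 103/6 ≈ 17.166667

17.1667


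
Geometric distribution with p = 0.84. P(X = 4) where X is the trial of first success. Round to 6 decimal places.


P = (1-p)^(k-1) * p
(1-p)^(k-1) = 0.16^3 = 0.004096
P = 0.004096 * 0.84 = 0.00344064

0.003441


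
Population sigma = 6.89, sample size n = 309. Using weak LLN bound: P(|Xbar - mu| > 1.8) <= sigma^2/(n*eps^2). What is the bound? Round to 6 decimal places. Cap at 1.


bound = min(1, sigma^2/(n*eps^2))
sigma^2 = 6.89^2 = 47.4721
n*eps^2 = 309 * 1.8^2 = 309 * 3.24 = 1001.16
sigma^2/(n*eps^2) = 47.4721 / 1001.16 ≈ 0.04741710

0.047417


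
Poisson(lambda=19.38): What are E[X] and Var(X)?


E[X] = Var(X) = lambda = 19.38

19.38, 19.38


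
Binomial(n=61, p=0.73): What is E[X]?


E[X] = n*p = 61 * 0.73 = 44.53

44.53


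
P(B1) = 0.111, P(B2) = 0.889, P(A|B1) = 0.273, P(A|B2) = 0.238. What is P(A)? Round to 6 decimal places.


P(A) = P(A|B1)*P(B1) + P(A|B2)*P(B2)
P(A|B1)*P(B1) = 0.273 * 0.111 = 0.030303
P(A|B2)*P(B2) = 0.238 * 0.889 = 0.211582
P(A) = 0.030303 + 0.211582 = 0.241885

0.241885


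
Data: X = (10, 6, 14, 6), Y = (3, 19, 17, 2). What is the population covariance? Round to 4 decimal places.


Cov = (1/n)*sum((xi-xbar)(yi-ybar))
n = 4, xbar = 36/4 = 9, ybar = 41/4 = 10.25
sum((xi-xbar)(yi-ybar)) = 25
Cov = 25 / 4 = 6.25

6.2500


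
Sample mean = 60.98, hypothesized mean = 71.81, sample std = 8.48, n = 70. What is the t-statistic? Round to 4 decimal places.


t = (xbar - mu0) / (s/sqrt(n))
xbar - mu0 = 60.98 - 71.81 = -10.83
sqrt(70) ≈ 8.36660027
s/sqrt(n) = 8.48 / 8.36660027 ≈ 1.01355386
t = -10.83 / 1.01355386 ≈ -10.685175

-10.6852


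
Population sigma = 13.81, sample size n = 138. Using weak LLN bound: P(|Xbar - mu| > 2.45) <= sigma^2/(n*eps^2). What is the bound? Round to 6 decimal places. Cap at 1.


bound = min(1, sigma^2/(n*eps^2))
sigma^2 = 13.81^2 = 190.7161
n*eps^2 = 138 * 2.45^2 = 138 * 6.0025 = 828.345
sigma^2/(n*eps^2) = 190.7161 / 828.345 ≈ 0.23023752

0.230238


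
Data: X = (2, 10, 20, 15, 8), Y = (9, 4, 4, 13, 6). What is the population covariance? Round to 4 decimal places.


Cov = (1/n)*sum((xi-xbar)(yi-ybar))
n = 5, xbar = 55/5 = 11, ybar = 36/5 = 7.2
sum((xi-xbar)(yi-ybar)) = -15
Cov = -15 / 5 = -3

-3.0000


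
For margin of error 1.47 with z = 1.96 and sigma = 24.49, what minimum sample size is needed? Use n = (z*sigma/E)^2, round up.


z*sigma/E = 1.96 * 24.49 / 1.47 = 2449/75 ≈ 32.653333
(z*sigma/E)^2 = 5997601/5625 ≈ 1066.240178
round up: n = 1067

1067


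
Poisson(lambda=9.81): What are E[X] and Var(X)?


E[X] = Var(X) = lambda = 9.81

9.81, 9.81


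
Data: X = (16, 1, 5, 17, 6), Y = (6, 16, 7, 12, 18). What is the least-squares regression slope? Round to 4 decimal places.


b = sum((xi-xbar)(yi-ybar)) / sum((xi-xbar)^2)
n = 5, xbar = 45/5 = 9, ybar = 59/5 = 11.8
Sxy = sum((xi-xbar)(yi-ybar)) = -72
Sxx = sum((xi-xbar)^2) = 202
b = Sxy / Sxx = -36/101 ≈ -0.356436

-0.3564


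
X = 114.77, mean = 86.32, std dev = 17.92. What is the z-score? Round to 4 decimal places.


z = (X - mu) / sigma
X - mu = 114.77 - 86.32 = 28.45
z = 28.45 / 17.92 = 2845/1792 ≈ 1.587612

1.5876


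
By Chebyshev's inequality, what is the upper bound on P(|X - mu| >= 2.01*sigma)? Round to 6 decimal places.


P <= 1/k^2
k^2 = 2.01^2 = 4.0401
1/k^2 = 1 / 4.0401 ≈ 0.24751863

0.247519


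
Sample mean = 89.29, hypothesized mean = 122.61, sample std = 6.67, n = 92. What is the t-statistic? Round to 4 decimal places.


t = (xbar - mu0) / (s/sqrt(n))
xbar - mu0 = 89.29 - 122.61 = -33.32
sqrt(92) ≈ 9.59166305
s/sqrt(n) = 6.67 / 9.59166305 ≈ 0.69539557
t = -33.32 / 0.69539557 ≈ -47.915174

-47.9152


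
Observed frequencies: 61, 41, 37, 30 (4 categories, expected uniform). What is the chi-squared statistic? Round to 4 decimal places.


chi2 = sum((O-E)^2/E), E = total/4
total = 169, E = 169/4 = 42.25
(61 - 42.25)^2 / 42.25 = 351.5625 / 42.25 = 5625/676 ≈ 8.321006
(41 - 42.25)^2 / 42.25 = 1.5625 / 42.25 = 25/676 ≈ 0.036982
(37 - 42.25)^2 / 42.25 = 27.5625 / 42.25 = 441/676 ≈ 0.652367
(30 - 42.25)^2 / 42.25 = 150.0625 / 42.25 = 2401/676 ≈ 3.551775
chi2 = 2123/169 ≈ 12.562130

12.5621


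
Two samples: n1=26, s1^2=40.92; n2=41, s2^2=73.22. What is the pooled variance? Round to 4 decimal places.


sp^2 = ((n1-1)*s1^2 + (n2-1)*s2^2)/(n1+n2-2)
(n1-1)*s1^2 = 25 * 40.92 = 1023
(n2-1)*s2^2 = 40 * 73.22 = 2928.8
numerator = 1023 + 2928.8 = 3951.8
n1+n2-2 = 65
sp^2 = 3951.8 / 65 = 19759/325 ≈ 60.796923

60.7969


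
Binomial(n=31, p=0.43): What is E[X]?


E[X] = n*p = 31 * 0.43 = 13.33

13.33


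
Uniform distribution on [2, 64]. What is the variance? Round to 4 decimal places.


Var = (b-a)^2 / 12
(b-a)^2 = (64 - 2)^2 = 3844
Var = 3844/12 ≈ 320.333333

320.3333


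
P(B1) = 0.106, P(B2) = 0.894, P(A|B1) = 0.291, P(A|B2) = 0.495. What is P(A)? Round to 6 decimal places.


P(A) = P(A|B1)*P(B1) + P(A|B2)*P(B2)
P(A|B1)*P(B1) = 0.291 * 0.106 = 0.030846
P(A|B2)*P(B2) = 0.495 * 0.894 = 0.44253
P(A) = 0.030846 + 0.44253 = 0.473376

0.473376


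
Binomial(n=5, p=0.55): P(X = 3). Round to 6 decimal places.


P = C(n,k) * p^k * (1-p)^(n-k)
C(5,3) = 10
p^k = 0.55^3 = 0.166375
(1-p)^(n-k) = 0.45^2 = 0.2025
P = 10 * 0.166375 * 0.2025 ≈ 0.336909

0.336909


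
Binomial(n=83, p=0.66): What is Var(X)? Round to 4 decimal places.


Var = n*p*(1-p) = 83 * 0.66 * 0.34 = 18.6252

18.6252


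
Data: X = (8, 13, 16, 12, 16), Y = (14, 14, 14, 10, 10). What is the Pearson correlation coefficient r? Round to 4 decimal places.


r = sum((xi-xbar)(yi-ybar)) / sqrt(sum((xi-xbar)^2) * sum((yi-ybar)^2))
n = 5, xbar = 65/5 = 13, ybar = 62/5 = 12.4
Sxy = sum((xi-xbar)(yi-ybar)) = -8
Sxx = sum((xi-xbar)^2) = 44
Syy = sum((yi-ybar)^2) = 19.2
sqrt(Sxx*Syy) ≈ 29.065443
r = Sxy / sqrt(Sxx*Syy) = -8 / 29.065443 ≈ -0.275241

-0.2752


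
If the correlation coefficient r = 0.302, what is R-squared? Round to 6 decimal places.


R^2 = r^2 = (0.302)^2 = 0.091204

0.091204


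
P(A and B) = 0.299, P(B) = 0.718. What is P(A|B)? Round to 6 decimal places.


P(A|B) = P(A and B) / P(B) = 0.299 / 0.718 = 299/718 ≈ 0.41643454

0.416435


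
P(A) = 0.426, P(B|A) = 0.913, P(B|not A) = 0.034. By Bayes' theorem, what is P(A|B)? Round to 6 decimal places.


P(A|B) = P(B|A)*P(A) / P(B), P(B) = P(B|A)*P(A) + P(B|not A)*P(not A)
P(B|A)*P(A) = 0.913 * 0.426 = 0.388938
P(B|not A)*P(not A) = 0.034 * 0.574 = 0.019516
P(B) = 0.388938 + 0.019516 = 0.408454
P(A|B) = 0.388938 / 0.408454 ≈ 0.95221983

0.952220


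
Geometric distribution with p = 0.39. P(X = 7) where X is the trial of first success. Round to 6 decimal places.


P = (1-p)^(k-1) * p
(1-p)^(k-1) = 0.61^6 ≈ 0.05152037
P = 0.05152037 * 0.39 ≈ 0.02009295

0.020093


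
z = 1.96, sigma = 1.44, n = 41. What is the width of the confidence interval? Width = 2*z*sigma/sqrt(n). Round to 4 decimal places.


width = 2*z*sigma/sqrt(n)
2*z*sigma = 2 * 1.96 * 1.44 = 5.6448
sqrt(41) ≈ 6.403124
width = 5.6448 / 6.403124 ≈ 0.881570

0.8816


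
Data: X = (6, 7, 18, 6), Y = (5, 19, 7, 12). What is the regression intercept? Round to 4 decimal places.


a = ybar - b*xbar, where b = sum((xi-xbar)(yi-ybar)) / sum((xi-xbar)^2)
n = 4, xbar = 37/4 = 9.25, ybar = 43/4 = 10.75
Sxy = sum((xi-xbar)(yi-ybar)) = -36.75
Sxx = sum((xi-xbar)^2) = 102.75
b = Sxy / Sxx = -49/137 ≈ -0.357664
a = 10.75 - (-0.357664) * 9.25 = 1926/137 ≈ 14.058394

14.0584


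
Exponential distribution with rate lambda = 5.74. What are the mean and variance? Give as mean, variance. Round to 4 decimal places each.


mean = 1/lam, var = 1/lam^2
mean = 1 / 5.74 = 50/287 ≈ 0.174216
lam^2 = 5.74^2 = 32.9476
var = 1 / 32.9476 ≈ 0.030351

0.1742, 0.0304


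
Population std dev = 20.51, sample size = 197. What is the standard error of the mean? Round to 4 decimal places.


SE = sigma / sqrt(n)
sqrt(197) ≈ 14.035669
SE = 20.51 / 14.035669 ≈ 1.461277

1.4613


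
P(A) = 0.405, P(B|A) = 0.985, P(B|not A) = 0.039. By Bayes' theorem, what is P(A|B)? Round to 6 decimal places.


P(A|B) = P(B|A)*P(A) / P(B), P(B) = P(B|A)*P(A) + P(B|not A)*P(not A)
P(B|A)*P(A) = 0.985 * 0.405 = 0.398925
P(B|not A)*P(not A) = 0.039 * 0.595 = 0.023205
P(B) = 0.398925 + 0.023205 = 0.42213
P(A|B) = 0.398925 / 0.42213 ≈ 0.94502878

0.945029


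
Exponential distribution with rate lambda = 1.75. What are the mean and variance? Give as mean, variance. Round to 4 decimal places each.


mean = 1/lam, var = 1/lam^2
mean = 1 / 1.75 = 4/7 ≈ 0.571429
lam^2 = 1.75^2 = 3.0625
var = 1 / 3.0625 = 16/49 ≈ 0.326531

0.5714, 0.3265


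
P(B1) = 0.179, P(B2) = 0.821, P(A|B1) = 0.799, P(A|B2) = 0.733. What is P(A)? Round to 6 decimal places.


P(A) = P(A|B1)*P(B1) + P(A|B2)*P(B2)
P(A|B1)*P(B1) = 0.799 * 0.179 = 0.143021
P(A|B2)*P(B2) = 0.733 * 0.821 = 0.601793
P(A) = 0.143021 + 0.601793 = 0.744814

0.744814


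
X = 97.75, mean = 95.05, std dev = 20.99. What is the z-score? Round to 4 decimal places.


z = (X - mu) / sigma
X - mu = 97.75 - 95.05 = 2.7
z = 2.7 / 20.99 = 270/2099 ≈ 0.128633

0.1286


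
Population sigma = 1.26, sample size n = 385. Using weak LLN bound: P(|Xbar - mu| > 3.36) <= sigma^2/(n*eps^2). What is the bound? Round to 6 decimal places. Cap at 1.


bound = min(1, sigma^2/(n*eps^2))
sigma^2 = 1.26^2 = 1.5876
n*eps^2 = 385 * 3.36^2 = 385 * 11.2896 = 4346.496
sigma^2/(n*eps^2) = 1.5876 / 4346.496 ≈ 0.00036526

0.000365


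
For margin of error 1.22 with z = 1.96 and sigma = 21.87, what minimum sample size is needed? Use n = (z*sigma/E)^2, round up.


z*sigma/E = 1.96 * 21.87 / 1.22 = 107163/3050 ≈ 35.135410
(z*sigma/E)^2 ≈ 1234.497024
round up: n = 1235

1235


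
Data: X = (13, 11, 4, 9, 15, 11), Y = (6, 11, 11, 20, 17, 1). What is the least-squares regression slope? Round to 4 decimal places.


b = sum((xi-xbar)(yi-ybar)) / sum((xi-xbar)^2)
n = 6, xbar = 63/6 = 10.5, ybar = 66/6 = 11
Sxy = sum((xi-xbar)(yi-ybar)) = -4
Sxx = sum((xi-xbar)^2) = 71.5
b = Sxy / Sxx = -8/143 ≈ -0.055944

-0.0559


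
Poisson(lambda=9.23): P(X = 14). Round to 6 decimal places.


P = e^(-lam) * lam^k / k!
e^(-9.23) ≈ 0.00009805324
lam^k = 9.23^14 ≈ 32570454158919.406993
k! = 14! = 87178291200
P = 0.00009805324 * 32570454158919.406993 / 87178291200 ≈ 0.036633

0.036633


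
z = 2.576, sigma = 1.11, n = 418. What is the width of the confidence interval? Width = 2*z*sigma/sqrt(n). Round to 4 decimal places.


width = 2*z*sigma/sqrt(n)
2*z*sigma = 2 * 2.576 * 1.11 = 5.71872
sqrt(418) ≈ 20.445048
width = 5.71872 / 20.445048 ≈ 0.279712

0.2797


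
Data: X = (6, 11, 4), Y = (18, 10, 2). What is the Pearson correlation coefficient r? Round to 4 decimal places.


r = sum((xi-xbar)(yi-ybar)) / sqrt(sum((xi-xbar)^2) * sum((yi-ybar)^2))
n = 3, xbar = 21/3 = 7, ybar = 30/3 = 10
Sxy = sum((xi-xbar)(yi-ybar)) = 16
Sxx = sum((xi-xbar)^2) = 26
Syy = sum((yi-ybar)^2) = 128
sqrt(Sxx*Syy) ≈ 57.688820
r = Sxy / sqrt(Sxx*Syy) = 16 / 57.688820 ≈ 0.277350

0.2774


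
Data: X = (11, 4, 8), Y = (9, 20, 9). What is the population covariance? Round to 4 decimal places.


Cov = (1/n)*sum((xi-xbar)(yi-ybar))
n = 3, xbar = 23/3 ≈ 7.666667, ybar = 38/3 ≈ 12.666667
sum((xi-xbar)(yi-ybar)) = -121/3 ≈ -40.333333
Cov = -40.333333 / 3 = -121/9 ≈ -13.444444

-13.4444


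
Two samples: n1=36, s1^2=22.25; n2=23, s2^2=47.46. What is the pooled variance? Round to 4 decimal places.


sp^2 = ((n1-1)*s1^2 + (n2-1)*s2^2)/(n1+n2-2)
(n1-1)*s1^2 = 35 * 22.25 = 778.75
(n2-1)*s2^2 = 22 * 47.46 = 1044.12
numerator = 778.75 + 1044.12 = 1822.87
n1+n2-2 = 57
sp^2 = 1822.87 / 57 = 182287/5700 ≈ 31.980175

31.9802


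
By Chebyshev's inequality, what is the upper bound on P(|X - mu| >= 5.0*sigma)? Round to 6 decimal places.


P <= 1/k^2
k^2 = 5.0^2 = 25
1/k^2 = 1 / 25 = 0.04

0.040000


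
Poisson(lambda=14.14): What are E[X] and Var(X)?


E[X] = Var(X) = lambda = 14.14

14.14, 14.14


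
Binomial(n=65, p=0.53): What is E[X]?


E[X] = n*p = 65 * 0.53 = 34.45

34.45


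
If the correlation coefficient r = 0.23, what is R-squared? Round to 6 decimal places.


R^2 = r^2 = (0.23)^2 = 0.0529

0.052900


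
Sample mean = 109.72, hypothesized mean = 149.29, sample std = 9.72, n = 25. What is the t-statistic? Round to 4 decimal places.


t = (xbar - mu0) / (s/sqrt(n))
xbar - mu0 = 109.72 - 149.29 = -39.57
sqrt(25) = 5
s/sqrt(n) = 9.72 / 5 = 1.944
t = -39.57 / 1.944 = -6595/324 ≈ -20.354938

-20.3549


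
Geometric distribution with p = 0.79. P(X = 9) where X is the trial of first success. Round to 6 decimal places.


P = (1-p)^(k-1) * p
(1-p)^(k-1) = 0.21^8 ≈ 0.000003782286
P = 0.000003782286 * 0.79 ≈ 0.000002988006

0.000003


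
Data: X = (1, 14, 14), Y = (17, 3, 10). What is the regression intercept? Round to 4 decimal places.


a = ybar - b*xbar, where b = sum((xi-xbar)(yi-ybar)) / sum((xi-xbar)^2)
n = 3, xbar = 29/3 ≈ 9.666667, ybar = 30/3 = 10
Sxy = sum((xi-xbar)(yi-ybar)) = -91
Sxx = sum((xi-xbar)^2) = 338/3 ≈ 112.666667
b = Sxy / Sxx = -21/26 ≈ -0.807692
a = 10 - (-0.807692) * 9.666667 = 463/26 ≈ 17.807692

17.8077


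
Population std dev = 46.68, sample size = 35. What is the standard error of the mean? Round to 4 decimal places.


SE = sigma / sqrt(n)
sqrt(35) ≈ 5.916080
SE = 46.68 / 5.916080 ≈ 7.890360

7.8904


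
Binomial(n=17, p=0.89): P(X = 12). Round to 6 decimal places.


P = C(n,k) * p^k * (1-p)^(n-k)
C(17,12) = 6188
p^k = 0.89^12 ≈ 0.2469904
(1-p)^(n-k) = 0.11^5 = 0.0000161051
P = 6188 * 0.2469904 * 0.0000161051 ≈ 0.024615

0.024615


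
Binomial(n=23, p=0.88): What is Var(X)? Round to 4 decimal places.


Var = n*p*(1-p) = 23 * 0.88 * 0.12 = 2.4288

2.4288


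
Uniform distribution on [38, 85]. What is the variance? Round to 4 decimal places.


Var = (b-a)^2 / 12
(b-a)^2 = (85 - 38)^2 = 2209
Var = 2209/12 ≈ 184.083333

184.0833


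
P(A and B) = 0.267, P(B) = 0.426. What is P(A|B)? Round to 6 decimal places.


P(A|B) = P(A and B) / P(B) = 0.267 / 0.426 = 89/142 ≈ 0.62676056

0.626761


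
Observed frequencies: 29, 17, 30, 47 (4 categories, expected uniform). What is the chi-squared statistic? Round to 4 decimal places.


chi2 = sum((O-E)^2/E), E = total/4
total = 123, E = 123/4 = 30.75
(29 - 30.75)^2 / 30.75 = 3.0625 / 30.75 = 49/492 ≈ 0.099593
(17 - 30.75)^2 / 30.75 = 189.0625 / 30.75 = 3025/492 ≈ 6.148374
(30 - 30.75)^2 / 30.75 = 0.5625 / 30.75 = 3/164 ≈ 0.018293
(47 - 30.75)^2 / 30.75 = 264.0625 / 30.75 = 4225/492 ≈ 8.587398
chi2 = 609/41 ≈ 14.853659

14.8537


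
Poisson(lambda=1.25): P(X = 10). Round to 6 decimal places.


P = e^(-lam) * lam^k / k!
e^(-1.25) ≈ 0.2865048
lam^k = 1.25^10 ≈ 9.313226
k! = 10! = 3628800
P = 0.2865048 * 9.313226 / 3628800 ≈ 0.000001

0.000001


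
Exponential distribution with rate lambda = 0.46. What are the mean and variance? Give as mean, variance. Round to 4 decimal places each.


mean = 1/lam, var = 1/lam^2
mean = 1 / 0.46 = 50/23 ≈ 2.173913
lam^2 = 0.46^2 = 0.2116
var = 1 / 0.2116 = 2500/529 ≈ 4.725898

2.1739, 4.7259


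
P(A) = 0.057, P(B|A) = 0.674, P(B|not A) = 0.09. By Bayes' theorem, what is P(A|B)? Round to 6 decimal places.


P(A|B) = P(B|A)*P(A) / P(B), P(B) = P(B|A)*P(A) + P(B|not A)*P(not A)
P(B|A)*P(A) = 0.674 * 0.057 = 0.038418
P(B|not A)*P(not A) = 0.09 * 0.943 = 0.08487
P(B) = 0.038418 + 0.08487 = 0.123288
P(A|B) = 0.038418 / 0.123288 ≈ 0.31161184

0.311612


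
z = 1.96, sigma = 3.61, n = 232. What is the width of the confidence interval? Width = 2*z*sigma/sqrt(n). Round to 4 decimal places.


width = 2*z*sigma/sqrt(n)
2*z*sigma = 2 * 1.96 * 3.61 = 14.1512
sqrt(232) ≈ 15.231546
width = 14.1512 / 15.231546 ≈ 0.929072

0.9291


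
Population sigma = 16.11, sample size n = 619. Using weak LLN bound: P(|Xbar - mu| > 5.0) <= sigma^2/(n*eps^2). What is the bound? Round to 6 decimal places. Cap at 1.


bound = min(1, sigma^2/(n*eps^2))
sigma^2 = 16.11^2 = 259.5321
n*eps^2 = 619 * 5.0^2 = 619 * 25 = 15475
sigma^2/(n*eps^2) = 259.5321 / 15475 ≈ 0.01677106

0.016771


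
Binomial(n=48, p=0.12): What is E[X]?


E[X] = n*p = 48 * 0.12 = 5.76

5.76


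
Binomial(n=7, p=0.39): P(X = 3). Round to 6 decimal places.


P = C(n,k) * p^k * (1-p)^(n-k)
C(7,3) = 35
p^k = 0.39^3 = 0.059319
(1-p)^(n-k) = 0.61^4 ≈ 0.1384584
P = 35 * 0.059319 * 0.1384584 ≈ 0.287463

0.287463


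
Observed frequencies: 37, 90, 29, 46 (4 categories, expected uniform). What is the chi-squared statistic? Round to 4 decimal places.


chi2 = sum((O-E)^2/E), E = total/4
total = 202, E = 202/4 = 50.5
(37 - 50.5)^2 / 50.5 = 182.25 / 50.5 = 729/202 ≈ 3.608911
(90 - 50.5)^2 / 50.5 = 1560.25 / 50.5 = 6241/202 ≈ 30.896040
(29 - 50.5)^2 / 50.5 = 462.25 / 50.5 = 1849/202 ≈ 9.153465
(46 - 50.5)^2 / 50.5 = 20.25 / 50.5 = 81/202 ≈ 0.400990
chi2 = 4450/101 ≈ 44.059406

44.0594


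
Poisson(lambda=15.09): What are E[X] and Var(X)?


E[X] = Var(X) = lambda = 15.09

15.09, 15.09


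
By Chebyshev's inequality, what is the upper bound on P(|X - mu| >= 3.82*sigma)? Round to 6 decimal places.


P <= 1/k^2
k^2 = 3.82^2 = 14.5924
1/k^2 = 1 / 14.5924 ≈ 0.06852882

0.068529


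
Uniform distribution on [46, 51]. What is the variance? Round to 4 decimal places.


Var = (b-a)^2 / 12
(b-a)^2 = (51 - 46)^2 = 25
Var = 25/12 ≈ 2.083333

2.0833


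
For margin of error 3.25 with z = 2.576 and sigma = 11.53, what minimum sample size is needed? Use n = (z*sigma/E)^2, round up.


z*sigma/E = 2.576 * 11.53 / 3.25 ≈ 9.138855
(z*sigma/E)^2 ≈ 83.518678
round up: n = 84

84


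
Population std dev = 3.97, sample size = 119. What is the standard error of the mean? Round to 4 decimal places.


SE = sigma / sqrt(n)
sqrt(119) ≈ 10.908712
SE = 3.97 / 10.908712 ≈ 0.363929

0.3639


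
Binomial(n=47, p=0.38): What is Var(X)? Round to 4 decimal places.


Var = n*p*(1-p) = 47 * 0.38 * 0.62 = 11.0732

11.0732


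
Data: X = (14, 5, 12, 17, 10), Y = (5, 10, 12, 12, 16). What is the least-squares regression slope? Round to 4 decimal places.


b = sum((xi-xbar)(yi-ybar)) / sum((xi-xbar)^2)
n = 5, xbar = 58/5 = 11.6, ybar = 55/5 = 11
Sxy = sum((xi-xbar)(yi-ybar)) = -10
Sxx = sum((xi-xbar)^2) = 81.2
b = Sxy / Sxx = -25/203 ≈ -0.123153

-0.1232


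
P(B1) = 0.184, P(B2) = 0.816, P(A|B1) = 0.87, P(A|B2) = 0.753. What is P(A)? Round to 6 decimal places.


P(A) = P(A|B1)*P(B1) + P(A|B2)*P(B2)
P(A|B1)*P(B1) = 0.87 * 0.184 = 0.16008
P(A|B2)*P(B2) = 0.753 * 0.816 = 0.614448
P(A) = 0.16008 + 0.614448 = 0.774528

0.774528


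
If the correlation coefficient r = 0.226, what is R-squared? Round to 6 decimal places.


R^2 = r^2 = (0.226)^2 = 0.051076

0.051076


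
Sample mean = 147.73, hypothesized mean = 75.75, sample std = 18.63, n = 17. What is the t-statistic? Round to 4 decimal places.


t = (xbar - mu0) / (s/sqrt(n))
xbar - mu0 = 147.73 - 75.75 = 71.98
sqrt(17) ≈ 4.12310563
s/sqrt(n) = 18.63 / 4.12310563 ≈ 4.51843869
t = 71.98 / 4.51843869 ≈ 15.930281

15.9303


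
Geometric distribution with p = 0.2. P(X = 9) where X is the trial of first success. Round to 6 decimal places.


P = (1-p)^(k-1) * p
(1-p)^(k-1) = 0.8^8 ≈ 0.1677722
P = 0.1677722 * 0.2 ≈ 0.03355443

0.033554


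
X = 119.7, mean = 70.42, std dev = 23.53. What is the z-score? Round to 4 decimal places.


z = (X - mu) / sigma
X - mu = 119.7 - 70.42 = 49.28
z = 49.28 / 23.53 = 4928/2353 ≈ 2.094348

2.0943


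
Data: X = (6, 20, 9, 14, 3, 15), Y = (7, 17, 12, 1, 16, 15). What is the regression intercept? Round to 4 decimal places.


a = ybar - b*xbar, where b = sum((xi-xbar)(yi-ybar)) / sum((xi-xbar)^2)
n = 6, xbar = 67/6 ≈ 11.166667, ybar = 68/6 = 34/3 ≈ 11.333333
Sxy = sum((xi-xbar)(yi-ybar)) = 53/3 ≈ 17.666667
Sxx = sum((xi-xbar)^2) = 1193/6 ≈ 198.833333
b = Sxy / Sxx = 106/1193 ≈ 0.088852
a = 11.333333 - 0.088852 * 11.166667 = 12337/1193 ≈ 10.341157

10.3412


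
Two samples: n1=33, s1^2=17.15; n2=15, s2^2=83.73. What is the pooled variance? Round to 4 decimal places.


sp^2 = ((n1-1)*s1^2 + (n2-1)*s2^2)/(n1+n2-2)
(n1-1)*s1^2 = 32 * 17.15 = 548.8
(n2-1)*s2^2 = 14 * 83.73 = 1172.22
numerator = 548.8 + 1172.22 = 1721.02
n1+n2-2 = 46
sp^2 = 1721.02 / 46 = 86051/2300 ≈ 37.413478

37.4135


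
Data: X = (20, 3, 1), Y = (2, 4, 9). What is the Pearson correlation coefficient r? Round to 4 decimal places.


r = sum((xi-xbar)(yi-ybar)) / sqrt(sum((xi-xbar)^2) * sum((yi-ybar)^2))
n = 3, xbar = 24/3 = 8, ybar = 15/3 = 5
Sxy = sum((xi-xbar)(yi-ybar)) = -59
Sxx = sum((xi-xbar)^2) = 218
Syy = sum((yi-ybar)^2) = 26
sqrt(Sxx*Syy) ≈ 75.286121
r = Sxy / sqrt(Sxx*Syy) = -59 / 75.286121 ≈ -0.783677

-0.7837


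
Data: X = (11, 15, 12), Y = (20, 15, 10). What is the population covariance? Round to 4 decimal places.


Cov = (1/n)*sum((xi-xbar)(yi-ybar))
n = 3, xbar = 38/3 ≈ 12.666667, ybar = 45/3 = 15
sum((xi-xbar)(yi-ybar)) = -5
Cov = -5 / 3 = -5/3 ≈ -1.666667

-1.6667


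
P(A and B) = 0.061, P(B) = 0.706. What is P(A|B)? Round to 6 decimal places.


P(A|B) = P(A and B) / P(B) = 0.061 / 0.706 = 61/706 ≈ 0.08640227

0.086402


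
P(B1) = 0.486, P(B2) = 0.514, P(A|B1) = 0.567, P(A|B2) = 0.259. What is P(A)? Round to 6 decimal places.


P(A) = P(A|B1)*P(B1) + P(A|B2)*P(B2)
P(A|B1)*P(B1) = 0.567 * 0.486 = 0.275562
P(A|B2)*P(B2) = 0.259 * 0.514 = 0.133126
P(A) = 0.275562 + 0.133126 = 0.408688

0.408688


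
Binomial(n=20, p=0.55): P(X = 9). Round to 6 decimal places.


P = C(n,k) * p^k * (1-p)^(n-k)
C(20,9) = 167960
p^k = 0.55^9 ≈ 0.004605367
(1-p)^(n-k) = 0.45^11 ≈ 0.0001532278
P = 167960 * 0.004605367 * 0.0001532278 ≈ 0.118524

0.118524


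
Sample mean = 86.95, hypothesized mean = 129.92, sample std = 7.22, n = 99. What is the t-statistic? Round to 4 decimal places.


t = (xbar - mu0) / (s/sqrt(n))
xbar - mu0 = 86.95 - 129.92 = -42.97
sqrt(99) ≈ 9.94987437
s/sqrt(n) = 7.22 / 9.94987437 ≈ 0.72563730
t = -42.97 / 0.72563730 ≈ -59.216912

-59.2169


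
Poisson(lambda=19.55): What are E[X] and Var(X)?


E[X] = Var(X) = lambda = 19.55

19.55, 19.55


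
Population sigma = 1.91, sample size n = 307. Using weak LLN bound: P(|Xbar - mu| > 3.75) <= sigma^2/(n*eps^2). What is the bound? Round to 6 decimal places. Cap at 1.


bound = min(1, sigma^2/(n*eps^2))
sigma^2 = 1.91^2 = 3.6481
n*eps^2 = 307 * 3.75^2 = 307 * 14.0625 = 4317.1875
sigma^2/(n*eps^2) = 3.6481 / 4317.1875 ≈ 0.00084502

0.000845


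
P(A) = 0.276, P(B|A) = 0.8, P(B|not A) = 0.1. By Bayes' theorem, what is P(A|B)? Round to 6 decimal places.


P(A|B) = P(B|A)*P(A) / P(B), P(B) = P(B|A)*P(A) + P(B|not A)*P(not A)
P(B|A)*P(A) = 0.8 * 0.276 = 0.2208
P(B|not A)*P(not A) = 0.1 * 0.724 = 0.0724
P(B) = 0.2208 + 0.0724 = 0.2932
P(A|B) = 0.2208 / 0.2932 = 552/733 ≈ 0.75306958

0.753070
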